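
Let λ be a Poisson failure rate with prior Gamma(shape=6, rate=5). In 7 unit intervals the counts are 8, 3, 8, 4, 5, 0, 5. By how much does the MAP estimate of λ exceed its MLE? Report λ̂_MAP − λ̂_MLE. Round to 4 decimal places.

MAP − MLE = -1.5476

Σxᵢ = 33. Posterior is Gamma(39, 12); MAP = (39−1)/12 = 38/12 ≈ 3.16667.
MLE = x̄ = 33/7 ≈ 4.71429.
Difference = 38/12 − 33/7 = -65/42 ≈ -1.5476.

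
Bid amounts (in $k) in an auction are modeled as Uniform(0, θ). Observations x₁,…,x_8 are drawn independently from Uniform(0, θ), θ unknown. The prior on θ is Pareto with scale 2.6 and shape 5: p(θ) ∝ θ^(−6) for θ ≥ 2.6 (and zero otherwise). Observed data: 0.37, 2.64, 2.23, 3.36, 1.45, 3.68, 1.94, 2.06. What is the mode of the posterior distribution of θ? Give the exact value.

The Uniform(0, θ) likelihood is θ^(−n) for θ ≥ max(xᵢ), zero otherwise. Here max(xᵢ) = 3.68.
Posterior ∝ θ^(−6) · θ^(−8) = θ^(−14) on θ ≥ max(2.6, 3.68) = 3.68.
This density is strictly decreasing in θ, so the posterior mode lies at the lower boundary of the support.

θ̂_MAP = 3.68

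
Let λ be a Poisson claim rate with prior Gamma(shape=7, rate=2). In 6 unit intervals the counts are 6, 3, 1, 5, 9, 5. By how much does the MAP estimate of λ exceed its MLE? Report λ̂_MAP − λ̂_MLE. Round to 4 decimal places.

MAP − MLE = -0.4583

Σxᵢ = 29. Posterior is Gamma(36, 8); MAP = (36−1)/8 = 35/8 ≈ 4.37500.
MLE = x̄ = 29/6 ≈ 4.83333.
Difference = 35/8 − 29/6 = -11/24 ≈ -0.4583.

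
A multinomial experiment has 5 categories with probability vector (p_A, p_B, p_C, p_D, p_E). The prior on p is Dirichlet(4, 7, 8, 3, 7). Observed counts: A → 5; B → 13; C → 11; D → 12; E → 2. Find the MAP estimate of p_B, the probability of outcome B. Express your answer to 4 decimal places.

MAP estimate of p_B = 0.2836

The posterior is Dirichlet(αᵢ + nᵢ) = Dirichlet(9, 20, 19, 15, 9).
For a Dirichlet(a₁,…,a_K) with all aᵢ > 1, the mode has j-th component (aⱼ − 1)/(Σaᵢ − K).
Here Σaᵢ = 72 and K = 5, so p_B = (20 − 1)/(72 − 5) = 19/67 ≈ 0.2836.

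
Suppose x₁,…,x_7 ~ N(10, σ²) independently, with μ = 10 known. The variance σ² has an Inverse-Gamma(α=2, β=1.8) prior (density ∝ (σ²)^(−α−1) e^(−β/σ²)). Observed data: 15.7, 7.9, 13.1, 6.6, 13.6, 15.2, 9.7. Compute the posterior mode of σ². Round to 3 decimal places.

Sum of squared deviations about the known mean: SS = (15.7−10)² + (7.9−10)² + (13.1−10)² + (6.6−10)² + (13.6−10)² + (15.2−10)² + (9.7−10)² = 98.16.
The Normal likelihood contributes (σ²)^(−n/2) exp(−SS/(2σ²)), so the posterior is Inverse-Gamma(α + n/2, β + SS/2) = Inverse-Gamma(5.5, 50.88).
The mode of Inverse-Gamma(a, b) is b/(a+1) = 50.88/6.5 ≈ 7.828.

σ̂²_MAP = 7.828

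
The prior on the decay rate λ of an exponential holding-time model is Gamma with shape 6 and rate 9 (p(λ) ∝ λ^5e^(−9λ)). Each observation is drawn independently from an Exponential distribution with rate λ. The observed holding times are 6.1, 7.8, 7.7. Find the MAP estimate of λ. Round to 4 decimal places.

λ̂_MAP = 0.2614

The Exponential(rate=λ) likelihood is ∝ λ^n e^(−λΣtᵢ). Here n = 3 and Σtᵢ = 6.1 + 7.8 + 7.7 = 21.6.
Posterior ∝ λ^5e^(−9λ) · λ^3e^(−21.6λ) = λ^8e^(−30.6λ), i.e. Gamma(9, 30.6).
Mode = (a−1)/b = 8/30.6 ≈ 0.2614.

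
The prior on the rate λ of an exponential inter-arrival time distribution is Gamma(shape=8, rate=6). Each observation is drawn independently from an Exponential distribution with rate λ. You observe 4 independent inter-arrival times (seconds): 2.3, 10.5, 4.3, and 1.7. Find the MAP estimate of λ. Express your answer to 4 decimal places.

The Exponential(rate=λ) likelihood is ∝ λ^n e^(−λΣtᵢ). Here n = 4 and Σtᵢ = 2.3 + 10.5 + 4.3 + 1.7 = 18.8.
Posterior ∝ λ^7e^(−6λ) · λ^4e^(−18.8λ) = λ^11e^(−24.8λ), i.e. Gamma(12, 24.8).
Mode = (a−1)/b = 11/24.8 ≈ 0.4435.

λ̂_MAP = 0.4435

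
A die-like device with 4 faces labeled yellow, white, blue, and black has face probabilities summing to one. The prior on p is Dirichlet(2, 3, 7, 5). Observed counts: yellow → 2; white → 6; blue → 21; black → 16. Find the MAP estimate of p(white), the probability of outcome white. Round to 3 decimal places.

The posterior is Dirichlet(αᵢ + nᵢ) = Dirichlet(4, 9, 28, 21).
For a Dirichlet(a₁,…,a_K) with all aᵢ > 1, the mode has j-th component (aⱼ − 1)/(Σaᵢ − K).
Here Σaᵢ = 62 and K = 4, so p(white) = (9 − 1)/(62 − 4) = 8/58 ≈ 0.138.

MAP estimate of p(white) = 0.138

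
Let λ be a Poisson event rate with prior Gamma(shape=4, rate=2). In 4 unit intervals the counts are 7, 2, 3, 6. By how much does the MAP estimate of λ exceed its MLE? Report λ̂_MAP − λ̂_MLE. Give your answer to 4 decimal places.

Σxᵢ = 18. Posterior is Gamma(22, 6); MAP = (22−1)/6 = 21/6 ≈ 3.50000.
MLE = x̄ = 18/4 ≈ 4.50000.
Difference = 21/6 − 18/4 = -1 ≈ -1.0000.

MAP − MLE = -1.0000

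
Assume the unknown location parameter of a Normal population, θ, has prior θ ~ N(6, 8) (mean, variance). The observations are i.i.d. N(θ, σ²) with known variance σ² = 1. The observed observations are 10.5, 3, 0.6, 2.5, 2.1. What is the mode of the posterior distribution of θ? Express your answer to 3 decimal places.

n = 5; x̄ = (10.5 + 3 + 0.6 + 2.5 + 2.1)/5 = 18.7/5 = 3.74.
For a Normal prior and Normal likelihood with known variance, the posterior is Normal; its mode equals its mean, the precision-weighted average.
Prior precision 1/σ₀² = 1/8 = 0.125; data precision n/σ² = 5/1 = 5.
θ̂ = (0.125·6 + 5·3.74) / (0.125 + 5) = 19.45/5.125 = 778/205 ≈ 3.795.

θ̂_MAP = 3.795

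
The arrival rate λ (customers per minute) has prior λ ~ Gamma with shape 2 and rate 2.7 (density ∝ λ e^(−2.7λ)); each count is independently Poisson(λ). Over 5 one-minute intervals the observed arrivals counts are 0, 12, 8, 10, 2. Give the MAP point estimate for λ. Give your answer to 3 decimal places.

Σxᵢ = 0+12+8+10+2 = 32, with n = 5.
Posterior ∝ λe^(−2.7λ) · λ^32e^(−5λ) = λ^33e^(−7.7λ), i.e. Gamma(shape=34, rate=7.7).
The mode of a Gamma(a, b) with a ≥ 1 (shape–rate) is (a−1)/b = 33/7.7 ≈ 4.286.

λ̂_MAP = 4.286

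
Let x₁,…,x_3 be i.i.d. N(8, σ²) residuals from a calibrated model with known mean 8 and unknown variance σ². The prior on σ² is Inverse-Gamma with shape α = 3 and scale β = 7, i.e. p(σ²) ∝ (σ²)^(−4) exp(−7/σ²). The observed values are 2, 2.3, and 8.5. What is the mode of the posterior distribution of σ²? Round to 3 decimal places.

Sum of squared deviations about the known mean: SS = (2−8)² + (2.3−8)² + (8.5−8)² = 68.74.
The Normal likelihood contributes (σ²)^(−n/2) exp(−SS/(2σ²)), so the posterior is Inverse-Gamma(α + n/2, β + SS/2) = Inverse-Gamma(4.5, 41.37).
The mode of Inverse-Gamma(a, b) is b/(a+1) = 41.37/5.5 ≈ 7.522.

σ̂²_MAP = 7.522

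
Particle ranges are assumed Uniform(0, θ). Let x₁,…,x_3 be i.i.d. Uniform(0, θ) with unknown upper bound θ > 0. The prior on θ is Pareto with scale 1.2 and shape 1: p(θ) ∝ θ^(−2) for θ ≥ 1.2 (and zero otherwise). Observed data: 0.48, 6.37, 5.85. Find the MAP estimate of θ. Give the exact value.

θ̂_MAP = 6.37

The Uniform(0, θ) likelihood is θ^(−n) for θ ≥ max(xᵢ), zero otherwise. Here max(xᵢ) = 6.37.
Posterior ∝ θ^(−2) · θ^(−3) = θ^(−5) on θ ≥ max(1.2, 6.37) = 6.37.
This density is strictly decreasing in θ, so the posterior mode lies at the lower boundary of the support.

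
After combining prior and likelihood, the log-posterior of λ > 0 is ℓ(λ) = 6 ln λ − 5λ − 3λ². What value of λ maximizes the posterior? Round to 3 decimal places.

ℓ'(λ) = 6/λ − 5 − 6λ. Setting this to zero and multiplying by λ: 6λ² + 5λ − 6 = 0.
λ = (−5 + √(5² + 4·6·6)) / (2·6) = (−5 + √169) / 12 = (−5 + 13)/12 = 2/3.
ℓ''(λ) = −6/λ² − 6 < 0, confirming a maximum.

λ̂_MAP = 0.667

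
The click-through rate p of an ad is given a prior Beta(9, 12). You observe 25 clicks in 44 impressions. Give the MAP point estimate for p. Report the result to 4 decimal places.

p̂_MAP = 0.5238

Prior: Beta(9, 12).
Data: 25 successes in 44 trials. The binomial likelihood contributes p^25(1−p)^19, so the posterior is Beta(9+25, 12+19) = Beta(34, 31).
For Beta(a, b) with a, b > 1 the mode is (a−1)/(a+b−2) = 33/63 ≈ 0.5238.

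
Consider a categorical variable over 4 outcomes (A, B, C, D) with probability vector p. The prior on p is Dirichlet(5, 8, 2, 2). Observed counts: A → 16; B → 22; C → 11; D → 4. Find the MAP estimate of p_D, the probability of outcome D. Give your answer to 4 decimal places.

MAP estimate of p_D = 0.0758

The posterior is Dirichlet(αᵢ + nᵢ) = Dirichlet(21, 30, 13, 6).
For a Dirichlet(a₁,…,a_K) with all aᵢ > 1, the mode has j-th component (aⱼ − 1)/(Σaᵢ − K).
Here Σaᵢ = 70 and K = 4, so p_D = (6 − 1)/(70 − 4) = 5/66 ≈ 0.0758.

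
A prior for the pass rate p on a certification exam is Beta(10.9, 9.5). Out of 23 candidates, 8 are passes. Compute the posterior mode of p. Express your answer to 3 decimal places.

p̂_MAP = 0.432

Prior: Beta(10.9, 9.5).
Data: 8 successes in 23 trials. The binomial likelihood contributes p^8(1−p)^15, so the posterior is Beta(10.9+8, 9.5+15) = Beta(18.9, 24.5).
For Beta(a, b) with a, b > 1 the mode is (a−1)/(a+b−2) = 17.9/41.4 ≈ 0.432.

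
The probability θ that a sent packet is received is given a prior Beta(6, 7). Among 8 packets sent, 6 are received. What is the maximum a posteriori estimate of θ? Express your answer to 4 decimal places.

θ̂_MAP = 0.5789

Prior: Beta(6, 7).
Data: 6 successes in 8 trials. The binomial likelihood contributes θ^6(1−θ)^2, so the posterior is Beta(6+6, 7+2) = Beta(12, 9).
For Beta(a, b) with a, b > 1 the mode is (a−1)/(a+b−2) = 11/19 ≈ 0.5789.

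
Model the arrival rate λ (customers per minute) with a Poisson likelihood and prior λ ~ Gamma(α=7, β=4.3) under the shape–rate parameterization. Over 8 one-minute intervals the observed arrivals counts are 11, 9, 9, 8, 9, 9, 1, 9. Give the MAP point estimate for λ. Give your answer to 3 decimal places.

Σxᵢ = 11+9+9+8+9+9+1+9 = 65, with n = 8.
Posterior ∝ λ^6e^(−4.3λ) · λ^65e^(−8λ) = λ^71e^(−12.3λ), i.e. Gamma(shape=72, rate=12.3).
The mode of a Gamma(a, b) with a ≥ 1 (shape–rate) is (a−1)/b = 71/12.3 ≈ 5.772.

λ̂_MAP = 5.772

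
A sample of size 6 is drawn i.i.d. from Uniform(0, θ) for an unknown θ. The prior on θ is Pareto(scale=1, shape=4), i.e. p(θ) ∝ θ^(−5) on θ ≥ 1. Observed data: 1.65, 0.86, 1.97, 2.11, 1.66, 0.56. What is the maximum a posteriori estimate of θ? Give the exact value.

The Uniform(0, θ) likelihood is θ^(−n) for θ ≥ max(xᵢ), zero otherwise. Here max(xᵢ) = 2.11.
Posterior ∝ θ^(−5) · θ^(−6) = θ^(−11) on θ ≥ max(1, 2.11) = 2.11.
This density is strictly decreasing in θ, so the posterior mode lies at the lower boundary of the support.

θ̂_MAP = 2.11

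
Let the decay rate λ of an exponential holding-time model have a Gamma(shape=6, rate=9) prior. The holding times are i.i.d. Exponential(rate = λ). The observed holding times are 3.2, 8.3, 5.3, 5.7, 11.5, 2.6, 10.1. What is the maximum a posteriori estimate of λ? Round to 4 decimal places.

The Exponential(rate=λ) likelihood is ∝ λ^n e^(−λΣtᵢ). Here n = 7 and Σtᵢ = 3.2 + 8.3 + 5.3 + 5.7 + 11.5 + 2.6 + 10.1 = 46.7.
Posterior ∝ λ^5e^(−9λ) · λ^7e^(−46.7λ) = λ^12e^(−55.7λ), i.e. Gamma(13, 55.7).
Mode = (a−1)/b = 12/55.7 ≈ 0.2154.

λ̂_MAP = 0.2154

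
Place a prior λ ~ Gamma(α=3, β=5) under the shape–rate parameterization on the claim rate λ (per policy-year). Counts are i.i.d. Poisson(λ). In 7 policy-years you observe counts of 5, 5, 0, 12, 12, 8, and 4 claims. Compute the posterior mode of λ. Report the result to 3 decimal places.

λ̂_MAP = 4.000

Σxᵢ = 5+5+0+12+12+8+4 = 46, with n = 7.
Posterior ∝ λ^2e^(−5λ) · λ^46e^(−7λ) = λ^48e^(−12λ), i.e. Gamma(shape=49, rate=12).
The mode of a Gamma(a, b) with a ≥ 1 (shape–rate) is (a−1)/b = 48/12 ≈ 4.000.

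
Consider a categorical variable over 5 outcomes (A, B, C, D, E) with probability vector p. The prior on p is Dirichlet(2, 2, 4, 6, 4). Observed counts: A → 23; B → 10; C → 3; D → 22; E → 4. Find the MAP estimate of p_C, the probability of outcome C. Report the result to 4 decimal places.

MAP estimate of p_C = 0.0800

The posterior is Dirichlet(αᵢ + nᵢ) = Dirichlet(25, 12, 7, 28, 8).
For a Dirichlet(a₁,…,a_K) with all aᵢ > 1, the mode has j-th component (aⱼ − 1)/(Σaᵢ − K).
Here Σaᵢ = 80 and K = 5, so p_C = (7 − 1)/(80 − 5) = 6/75 ≈ 0.0800.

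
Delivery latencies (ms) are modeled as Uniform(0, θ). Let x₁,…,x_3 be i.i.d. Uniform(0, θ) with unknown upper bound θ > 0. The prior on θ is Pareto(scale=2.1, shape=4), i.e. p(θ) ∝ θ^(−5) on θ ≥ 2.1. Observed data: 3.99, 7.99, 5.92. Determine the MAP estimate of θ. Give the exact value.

θ̂_MAP = 7.99

The Uniform(0, θ) likelihood is θ^(−n) for θ ≥ max(xᵢ), zero otherwise. Here max(xᵢ) = 7.99.
Posterior ∝ θ^(−5) · θ^(−3) = θ^(−8) on θ ≥ max(2.1, 7.99) = 7.99.
This density is strictly decreasing in θ, so the posterior mode lies at the lower boundary of the support.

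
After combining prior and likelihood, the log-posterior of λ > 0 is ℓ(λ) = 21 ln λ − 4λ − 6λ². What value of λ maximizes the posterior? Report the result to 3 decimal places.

λ̂_MAP = 1.167

ℓ'(λ) = 21/λ − 4 − 12λ. Setting this to zero and multiplying by λ: 12λ² + 4λ − 21 = 0.
λ = (−4 + √(4² + 4·12·21)) / (2·12) = (−4 + √1024) / 24 = (−4 + 32)/24 = 7/6.
ℓ''(λ) = −21/λ² − 12 < 0, confirming a maximum.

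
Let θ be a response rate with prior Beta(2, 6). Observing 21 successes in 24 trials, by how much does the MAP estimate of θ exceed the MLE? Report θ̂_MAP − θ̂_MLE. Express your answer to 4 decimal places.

Posterior is Beta(23, 9); MAP = (23−1)/(32−2) = 22/30 ≈ 0.73333.
MLE ignores the prior: θ̂_MLE = k/n = 21/24 ≈ 0.87500.
Difference = 22/30 − 21/24 = -17/120 ≈ -0.1417.

MAP − MLE = -0.1417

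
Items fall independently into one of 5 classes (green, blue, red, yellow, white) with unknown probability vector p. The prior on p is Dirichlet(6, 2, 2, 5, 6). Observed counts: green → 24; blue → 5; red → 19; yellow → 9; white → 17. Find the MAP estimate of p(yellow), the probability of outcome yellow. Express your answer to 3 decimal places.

MAP estimate of p(yellow) = 0.144

The posterior is Dirichlet(αᵢ + nᵢ) = Dirichlet(30, 7, 21, 14, 23).
For a Dirichlet(a₁,…,a_K) with all aᵢ > 1, the mode has j-th component (aⱼ − 1)/(Σaᵢ − K).
Here Σaᵢ = 95 and K = 5, so p(yellow) = (14 − 1)/(95 − 5) = 13/90 ≈ 0.144.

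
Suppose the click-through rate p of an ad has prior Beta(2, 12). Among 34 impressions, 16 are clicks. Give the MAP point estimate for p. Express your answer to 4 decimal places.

Prior: Beta(2, 12).
Data: 16 successes in 34 trials. The binomial likelihood contributes p^16(1−p)^18, so the posterior is Beta(2+16, 12+18) = Beta(18, 30).
For Beta(a, b) with a, b > 1 the mode is (a−1)/(a+b−2) = 17/46 ≈ 0.3696.

p̂_MAP = 0.3696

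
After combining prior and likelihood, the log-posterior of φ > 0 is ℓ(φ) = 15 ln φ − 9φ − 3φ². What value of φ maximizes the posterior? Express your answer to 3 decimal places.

ℓ'(φ) = 15/φ − 9 − 6φ. Setting this to zero and multiplying by φ: 6φ² + 9φ − 15 = 0.
φ = (−9 + √(9² + 4·6·15)) / (2·6) = (−9 + √441) / 12 = (−9 + 21)/12 = 1.
ℓ''(φ) = −15/φ² − 6 < 0, confirming a maximum.

φ̂_MAP = 1.000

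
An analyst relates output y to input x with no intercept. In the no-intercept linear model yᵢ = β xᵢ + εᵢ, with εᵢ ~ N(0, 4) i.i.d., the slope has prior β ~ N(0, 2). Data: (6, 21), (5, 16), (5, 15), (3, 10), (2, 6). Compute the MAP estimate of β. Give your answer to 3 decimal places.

β̂_MAP = 3.198

log p(β | y) = −Σ(yᵢ − βxᵢ)²/(2·4) − β²/(2·2) + const.
Setting the derivative to zero: Σxᵢ(yᵢ − βxᵢ)/4 − β/2 = 0, so β = Σxᵢyᵢ / (Σxᵢ² + σ²/τ²).
Σxᵢyᵢ = 6·21 + 5·16 + 5·15 + 3·10 + 2·6 = 323; Σxᵢ² = 99; σ²/τ² = 2.
β̂_MAP = 323 / (99 + 2) = 323/101 ≈ 3.198.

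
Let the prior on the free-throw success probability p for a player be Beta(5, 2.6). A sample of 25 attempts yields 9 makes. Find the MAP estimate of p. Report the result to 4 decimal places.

Prior: Beta(5, 2.6).
Data: 9 successes in 25 trials. The binomial likelihood contributes p^9(1−p)^16, so the posterior is Beta(5+9, 2.6+16) = Beta(14, 18.6).
For Beta(a, b) with a, b > 1 the mode is (a−1)/(a+b−2) = 13/30.6 ≈ 0.4248.

p̂_MAP = 0.4248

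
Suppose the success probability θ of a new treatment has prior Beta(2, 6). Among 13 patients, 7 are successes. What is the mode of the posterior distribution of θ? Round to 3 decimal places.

θ̂_MAP = 0.421

Prior: Beta(2, 6).
Data: 7 successes in 13 trials. The binomial likelihood contributes θ^7(1−θ)^6, so the posterior is Beta(2+7, 6+6) = Beta(9, 12).
For Beta(a, b) with a, b > 1 the mode is (a−1)/(a+b−2) = 8/19 ≈ 0.421.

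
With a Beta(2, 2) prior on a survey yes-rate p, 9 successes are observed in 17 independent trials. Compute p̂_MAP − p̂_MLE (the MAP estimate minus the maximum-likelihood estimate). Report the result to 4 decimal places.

Posterior is Beta(11, 10); MAP = (11−1)/(21−2) = 10/19 ≈ 0.52632.
MLE ignores the prior: p̂_MLE = k/n = 9/17 ≈ 0.52941.
Difference = 10/19 − 9/17 = -1/323 ≈ -0.0031.

MAP − MLE = -0.0031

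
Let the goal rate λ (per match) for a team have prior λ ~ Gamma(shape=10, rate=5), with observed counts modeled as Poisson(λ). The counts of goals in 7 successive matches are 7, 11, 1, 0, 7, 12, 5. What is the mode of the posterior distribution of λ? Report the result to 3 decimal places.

Σxᵢ = 7+11+1+0+7+12+5 = 43, with n = 7.
Posterior ∝ λ^9e^(−5λ) · λ^43e^(−7λ) = λ^52e^(−12λ), i.e. Gamma(shape=53, rate=12).
The mode of a Gamma(a, b) with a ≥ 1 (shape–rate) is (a−1)/b = 52/12 ≈ 4.333.

λ̂_MAP = 4.333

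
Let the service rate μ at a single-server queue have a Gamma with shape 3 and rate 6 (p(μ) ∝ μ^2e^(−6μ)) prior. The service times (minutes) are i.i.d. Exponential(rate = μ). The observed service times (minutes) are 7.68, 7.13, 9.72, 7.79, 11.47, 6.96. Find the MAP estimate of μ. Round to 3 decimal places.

The Exponential(rate=μ) likelihood is ∝ μ^n e^(−μΣtᵢ). Here n = 6 and Σtᵢ = 7.68 + 7.13 + 9.72 + 7.79 + 11.47 + 6.96 = 50.75.
Posterior ∝ μ^2e^(−6μ) · μ^6e^(−50.75μ) = μ^8e^(−56.75μ), i.e. Gamma(9, 56.75).
Mode = (a−1)/b = 8/56.75 ≈ 0.141.

μ̂_MAP = 0.141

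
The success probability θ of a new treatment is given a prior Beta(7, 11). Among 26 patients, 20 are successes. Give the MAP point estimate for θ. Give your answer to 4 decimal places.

θ̂_MAP = 0.6190

Prior: Beta(7, 11).
Data: 20 successes in 26 trials. The binomial likelihood contributes θ^20(1−θ)^6, so the posterior is Beta(7+20, 11+6) = Beta(27, 17).
For Beta(a, b) with a, b > 1 the mode is (a−1)/(a+b−2) = 26/42 ≈ 0.6190.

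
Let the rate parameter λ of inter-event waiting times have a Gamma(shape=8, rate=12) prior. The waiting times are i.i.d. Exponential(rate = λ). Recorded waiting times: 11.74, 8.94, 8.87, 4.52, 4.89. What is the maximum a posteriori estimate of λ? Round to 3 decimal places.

The Exponential(rate=λ) likelihood is ∝ λ^n e^(−λΣtᵢ). Here n = 5 and Σtᵢ = 11.74 + 8.94 + 8.87 + 4.52 + 4.89 = 38.96.
Posterior ∝ λ^7e^(−12λ) · λ^5e^(−38.96λ) = λ^12e^(−50.96λ), i.e. Gamma(13, 50.96).
Mode = (a−1)/b = 12/50.96 ≈ 0.235.

λ̂_MAP = 0.235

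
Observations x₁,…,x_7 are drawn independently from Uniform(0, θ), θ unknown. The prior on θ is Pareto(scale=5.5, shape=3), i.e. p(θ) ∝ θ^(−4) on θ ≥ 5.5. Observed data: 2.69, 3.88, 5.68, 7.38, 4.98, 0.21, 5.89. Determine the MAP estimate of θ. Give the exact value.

The Uniform(0, θ) likelihood is θ^(−n) for θ ≥ max(xᵢ), zero otherwise. Here max(xᵢ) = 7.38.
Posterior ∝ θ^(−4) · θ^(−7) = θ^(−11) on θ ≥ max(5.5, 7.38) = 7.38.
This density is strictly decreasing in θ, so the posterior mode lies at the lower boundary of the support.

θ̂_MAP = 7.38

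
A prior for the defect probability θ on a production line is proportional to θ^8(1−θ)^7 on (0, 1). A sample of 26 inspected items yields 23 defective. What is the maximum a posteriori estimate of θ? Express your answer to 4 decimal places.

The prior density ∝ θ^8(1−θ)^7 is the kernel of Beta(9, 8).
Data: 23 successes in 26 trials. The binomial likelihood contributes θ^23(1−θ)^3, so the posterior is Beta(9+23, 8+3) = Beta(32, 11).
For Beta(a, b) with a, b > 1 the mode is (a−1)/(a+b−2) = 31/41 ≈ 0.7561.

θ̂_MAP = 0.7561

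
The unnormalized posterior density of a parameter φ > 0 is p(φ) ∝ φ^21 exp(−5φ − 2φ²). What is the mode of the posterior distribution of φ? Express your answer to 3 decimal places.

φ̂_MAP = 1.750

ℓ'(φ) = 21/φ − 5 − 4φ. Setting this to zero and multiplying by φ: 4φ² + 5φ − 21 = 0.
φ = (−5 + √(5² + 4·4·21)) / (2·4) = (−5 + √361) / 8 = (−5 + 19)/8 = 7/4.
ℓ''(φ) = −21/φ² − 4 < 0, confirming a maximum.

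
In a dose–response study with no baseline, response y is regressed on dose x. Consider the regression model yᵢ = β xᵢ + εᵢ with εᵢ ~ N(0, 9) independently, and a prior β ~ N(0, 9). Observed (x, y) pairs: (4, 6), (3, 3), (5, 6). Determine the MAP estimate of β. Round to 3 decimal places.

β̂_MAP = 1.235

log p(β | y) = −Σ(yᵢ − βxᵢ)²/(2·9) − β²/(2·9) + const.
Setting the derivative to zero: Σxᵢ(yᵢ − βxᵢ)/9 − β/9 = 0, so β = Σxᵢyᵢ / (Σxᵢ² + σ²/τ²).
Σxᵢyᵢ = 4·6 + 3·3 + 5·6 = 63; Σxᵢ² = 50; σ²/τ² = 1.
β̂_MAP = 63 / (50 + 1) = 63/51 ≈ 1.235.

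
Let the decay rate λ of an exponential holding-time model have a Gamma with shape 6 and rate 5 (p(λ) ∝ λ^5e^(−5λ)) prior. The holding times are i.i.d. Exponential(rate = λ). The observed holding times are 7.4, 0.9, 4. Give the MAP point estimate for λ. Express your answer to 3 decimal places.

The Exponential(rate=λ) likelihood is ∝ λ^n e^(−λΣtᵢ). Here n = 3 and Σtᵢ = 7.4 + 0.9 + 4 = 12.3.
Posterior ∝ λ^5e^(−5λ) · λ^3e^(−12.3λ) = λ^8e^(−17.3λ), i.e. Gamma(9, 17.3).
Mode = (a−1)/b = 8/17.3 ≈ 0.462.

λ̂_MAP = 0.462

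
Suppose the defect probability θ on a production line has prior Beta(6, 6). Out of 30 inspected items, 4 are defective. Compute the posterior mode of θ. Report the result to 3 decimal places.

Prior: Beta(6, 6).
Data: 4 successes in 30 trials. The binomial likelihood contributes θ^4(1−θ)^26, so the posterior is Beta(6+4, 6+26) = Beta(10, 32).
For Beta(a, b) with a, b > 1 the mode is (a−1)/(a+b−2) = 9/40 ≈ 0.225.

θ̂_MAP = 0.225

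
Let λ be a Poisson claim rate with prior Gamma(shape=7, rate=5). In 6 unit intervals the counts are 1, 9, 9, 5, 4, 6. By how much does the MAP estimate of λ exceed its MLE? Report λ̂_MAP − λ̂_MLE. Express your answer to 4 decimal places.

Σxᵢ = 34. Posterior is Gamma(41, 11); MAP = (41−1)/11 = 40/11 ≈ 3.63636.
MLE = x̄ = 34/6 ≈ 5.66667.
Difference = 40/11 − 34/6 = -67/33 ≈ -2.0303.

MAP − MLE = -2.0303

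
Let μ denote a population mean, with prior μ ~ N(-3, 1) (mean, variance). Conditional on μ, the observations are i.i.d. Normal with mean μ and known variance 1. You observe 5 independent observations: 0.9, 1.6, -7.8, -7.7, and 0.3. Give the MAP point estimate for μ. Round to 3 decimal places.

n = 5; x̄ = (0.9 + 1.6 + (-7.8) + (-7.7) + 0.3)/5 = -12.7/5 = -2.54.
For a Normal prior and Normal likelihood with known variance, the posterior is Normal; its mode equals its mean, the precision-weighted average.
Prior precision 1/σ₀² = 1/1 = 1; data precision n/σ² = 5/1 = 5.
μ̂ = (1·(-3) + 5·(-2.54)) / (1 + 5) = (-15.7)/6 = -157/60 ≈ -2.617.

μ̂_MAP = -2.617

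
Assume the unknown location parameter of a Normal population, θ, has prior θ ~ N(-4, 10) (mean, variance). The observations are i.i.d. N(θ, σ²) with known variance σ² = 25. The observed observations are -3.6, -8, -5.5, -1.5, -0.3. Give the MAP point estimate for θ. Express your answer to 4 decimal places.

θ̂_MAP = -3.8533

n = 5; x̄ = ((-3.6) + (-8) + (-5.5) + (-1.5) + (-0.3))/5 = -18.9/5 = -3.78.
For a Normal prior and Normal likelihood with known variance, the posterior is Normal; its mode equals its mean, the precision-weighted average.
Prior precision 1/σ₀² = 1/10 = 0.1; data precision n/σ² = 5/25 = 0.2.
θ̂ = (0.1·(-4) + 0.2·(-3.78)) / (0.1 + 0.2) = (-1.156)/0.3 = -289/75 ≈ -3.8533.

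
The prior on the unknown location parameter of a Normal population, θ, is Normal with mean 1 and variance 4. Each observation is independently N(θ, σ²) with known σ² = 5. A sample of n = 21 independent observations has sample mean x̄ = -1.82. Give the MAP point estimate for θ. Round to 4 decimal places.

n = 21, x̄ = -1.82.
For a Normal prior and Normal likelihood with known variance, the posterior is Normal; its mode equals its mean, the precision-weighted average.
Prior precision 1/σ₀² = 1/4 = 0.25; data precision n/σ² = 21/5 = 4.2.
θ̂ = (0.25·1 + 4.2·(-1.82)) / (0.25 + 4.2) = (-7.394)/4.45 = -3697/2225 ≈ -1.6616.

θ̂_MAP = -1.6616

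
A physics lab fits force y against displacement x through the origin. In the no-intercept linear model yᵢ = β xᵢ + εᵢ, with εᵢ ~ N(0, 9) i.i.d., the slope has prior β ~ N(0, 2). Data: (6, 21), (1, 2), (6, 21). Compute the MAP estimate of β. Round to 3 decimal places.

β̂_MAP = 3.277

log p(β | y) = −Σ(yᵢ − βxᵢ)²/(2·9) − β²/(2·2) + const.
Setting the derivative to zero: Σxᵢ(yᵢ − βxᵢ)/9 − β/2 = 0, so β = Σxᵢyᵢ / (Σxᵢ² + σ²/τ²).
Σxᵢyᵢ = 6·21 + 1·2 + 6·21 = 254; Σxᵢ² = 73; σ²/τ² = 4.5.
β̂_MAP = 254 / (73 + 4.5) = 254/77.5 ≈ 3.277.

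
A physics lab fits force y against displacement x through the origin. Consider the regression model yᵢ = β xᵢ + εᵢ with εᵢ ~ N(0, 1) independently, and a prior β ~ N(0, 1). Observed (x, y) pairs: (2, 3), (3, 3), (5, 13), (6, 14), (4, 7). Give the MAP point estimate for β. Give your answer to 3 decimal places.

β̂_MAP = 2.110

log p(β | y) = −Σ(yᵢ − βxᵢ)²/(2·1) − β²/(2·1) + const.
Setting the derivative to zero: Σxᵢ(yᵢ − βxᵢ)/1 − β/1 = 0, so β = Σxᵢyᵢ / (Σxᵢ² + σ²/τ²).
Σxᵢyᵢ = 2·3 + 3·3 + 5·13 + 6·14 + 4·7 = 192; Σxᵢ² = 90; σ²/τ² = 1.
β̂_MAP = 192 / (90 + 1) = 192/91 ≈ 2.110.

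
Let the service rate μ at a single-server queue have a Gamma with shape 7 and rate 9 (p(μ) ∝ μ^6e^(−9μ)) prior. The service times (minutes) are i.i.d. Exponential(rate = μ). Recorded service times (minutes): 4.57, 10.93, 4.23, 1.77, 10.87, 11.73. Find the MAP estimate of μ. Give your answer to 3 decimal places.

μ̂_MAP = 0.226

The Exponential(rate=μ) likelihood is ∝ μ^n e^(−μΣtᵢ). Here n = 6 and Σtᵢ = 4.57 + 10.93 + 4.23 + 1.77 + 10.87 + 11.73 = 44.10.
Posterior ∝ μ^6e^(−9μ) · μ^6e^(−44.10μ) = μ^12e^(−53.10μ), i.e. Gamma(13, 53.10).
Mode = (a−1)/b = 12/53.10 ≈ 0.226.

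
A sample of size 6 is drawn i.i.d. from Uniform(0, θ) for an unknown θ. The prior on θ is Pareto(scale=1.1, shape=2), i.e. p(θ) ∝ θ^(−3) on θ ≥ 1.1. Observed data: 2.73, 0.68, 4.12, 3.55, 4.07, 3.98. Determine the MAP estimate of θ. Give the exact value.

The Uniform(0, θ) likelihood is θ^(−n) for θ ≥ max(xᵢ), zero otherwise. Here max(xᵢ) = 4.12.
Posterior ∝ θ^(−3) · θ^(−6) = θ^(−9) on θ ≥ max(1.1, 4.12) = 4.12.
This density is strictly decreasing in θ, so the posterior mode lies at the lower boundary of the support.

θ̂_MAP = 4.12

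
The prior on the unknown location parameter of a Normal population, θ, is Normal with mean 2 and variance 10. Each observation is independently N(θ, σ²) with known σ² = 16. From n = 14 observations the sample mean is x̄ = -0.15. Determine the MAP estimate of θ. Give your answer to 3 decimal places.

n = 14, x̄ = -0.15.
For a Normal prior and Normal likelihood with known variance, the posterior is Normal; its mode equals its mean, the precision-weighted average.
Prior precision 1/σ₀² = 1/10 = 0.1; data precision n/σ² = 14/16 = 0.875.
θ̂ = (0.1·2 + 0.875·(-0.15)) / (0.1 + 0.875) = 0.06875/0.975 = 11/156 ≈ 0.071.

θ̂_MAP = 0.071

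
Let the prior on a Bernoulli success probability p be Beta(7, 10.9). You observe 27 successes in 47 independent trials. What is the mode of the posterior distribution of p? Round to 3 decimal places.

p̂_MAP = 0.525

Prior: Beta(7, 10.9).
Data: 27 successes in 47 trials. The binomial likelihood contributes p^27(1−p)^20, so the posterior is Beta(7+27, 10.9+20) = Beta(34, 30.9).
For Beta(a, b) with a, b > 1 the mode is (a−1)/(a+b−2) = 33/62.9 ≈ 0.525.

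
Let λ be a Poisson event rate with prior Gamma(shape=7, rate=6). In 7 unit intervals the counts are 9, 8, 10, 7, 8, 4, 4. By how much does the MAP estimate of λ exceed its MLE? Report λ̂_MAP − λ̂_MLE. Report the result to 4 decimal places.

MAP − MLE = -2.8352

Σxᵢ = 50. Posterior is Gamma(57, 13); MAP = (57−1)/13 = 56/13 ≈ 4.30769.
MLE = x̄ = 50/7 ≈ 7.14286.
Difference = 56/13 − 50/7 = -258/91 ≈ -2.8352.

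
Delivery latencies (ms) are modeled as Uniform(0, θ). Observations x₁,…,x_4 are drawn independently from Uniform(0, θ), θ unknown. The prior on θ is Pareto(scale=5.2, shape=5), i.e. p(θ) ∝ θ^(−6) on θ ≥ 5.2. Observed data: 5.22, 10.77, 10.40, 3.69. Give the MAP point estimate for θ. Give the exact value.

The Uniform(0, θ) likelihood is θ^(−n) for θ ≥ max(xᵢ), zero otherwise. Here max(xᵢ) = 10.77.
Posterior ∝ θ^(−6) · θ^(−4) = θ^(−10) on θ ≥ max(5.2, 10.77) = 10.77.
This density is strictly decreasing in θ, so the posterior mode lies at the lower boundary of the support.

θ̂_MAP = 10.77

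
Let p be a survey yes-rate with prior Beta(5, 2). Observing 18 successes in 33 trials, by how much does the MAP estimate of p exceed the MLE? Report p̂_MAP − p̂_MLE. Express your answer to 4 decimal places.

MAP − MLE = 0.0335

Posterior is Beta(23, 17); MAP = (23−1)/(40−2) = 22/38 ≈ 0.57895.
MLE ignores the prior: p̂_MLE = k/n = 18/33 ≈ 0.54545.
Difference = 22/38 − 18/33 = 7/209 ≈ 0.0335.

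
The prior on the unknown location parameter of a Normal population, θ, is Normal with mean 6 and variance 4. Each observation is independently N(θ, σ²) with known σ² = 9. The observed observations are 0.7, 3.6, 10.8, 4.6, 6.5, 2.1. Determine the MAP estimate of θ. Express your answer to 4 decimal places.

θ̂_MAP = 5.0667

n = 6; x̄ = (0.7 + 3.6 + 10.8 + 4.6 + 6.5 + 2.1)/6 = 28.3/6 = 283/60 ≈ 4.7167.
For a Normal prior and Normal likelihood with known variance, the posterior is Normal; its mode equals its mean, the precision-weighted average.
Prior precision 1/σ₀² = 1/4 = 0.25; data precision n/σ² = 6/9 = 2/3.
θ̂ = (0.25·6 + (2/3)·(283/60)) / (0.25 + 2/3) = (209/45)/(11/12) = 76/15 ≈ 5.0667.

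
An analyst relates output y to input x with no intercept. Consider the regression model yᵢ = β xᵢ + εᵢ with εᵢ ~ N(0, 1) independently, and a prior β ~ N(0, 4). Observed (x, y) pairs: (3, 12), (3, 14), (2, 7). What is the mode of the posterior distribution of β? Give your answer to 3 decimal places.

log p(β | y) = −Σ(yᵢ − βxᵢ)²/(2·1) − β²/(2·4) + const.
Setting the derivative to zero: Σxᵢ(yᵢ − βxᵢ)/1 − β/4 = 0, so β = Σxᵢyᵢ / (Σxᵢ² + σ²/τ²).
Σxᵢyᵢ = 3·12 + 3·14 + 2·7 = 92; Σxᵢ² = 22; σ²/τ² = 0.25.
β̂_MAP = 92 / (22 + 0.25) = 92/22.25 ≈ 4.135.

β̂_MAP = 4.135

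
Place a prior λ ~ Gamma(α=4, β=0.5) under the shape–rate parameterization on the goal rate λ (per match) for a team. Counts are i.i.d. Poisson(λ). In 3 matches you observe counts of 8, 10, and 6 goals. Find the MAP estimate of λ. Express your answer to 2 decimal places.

λ̂_MAP = 7.71

Σxᵢ = 8+10+6 = 24, with n = 3.
Posterior ∝ λ^3e^(−0.5λ) · λ^24e^(−3λ) = λ^27e^(−3.5λ), i.e. Gamma(shape=28, rate=3.5).
The mode of a Gamma(a, b) with a ≥ 1 (shape–rate) is (a−1)/b = 27/3.5 ≈ 7.71.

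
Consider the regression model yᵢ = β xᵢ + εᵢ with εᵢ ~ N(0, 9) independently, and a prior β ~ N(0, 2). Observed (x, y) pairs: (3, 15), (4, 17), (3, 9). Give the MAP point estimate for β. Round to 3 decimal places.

β̂_MAP = 3.636

log p(β | y) = −Σ(yᵢ − βxᵢ)²/(2·9) − β²/(2·2) + const.
Setting the derivative to zero: Σxᵢ(yᵢ − βxᵢ)/9 − β/2 = 0, so β = Σxᵢyᵢ / (Σxᵢ² + σ²/τ²).
Σxᵢyᵢ = 3·15 + 4·17 + 3·9 = 140; Σxᵢ² = 34; σ²/τ² = 4.5.
β̂_MAP = 140 / (34 + 4.5) = 140/38.5 ≈ 3.636.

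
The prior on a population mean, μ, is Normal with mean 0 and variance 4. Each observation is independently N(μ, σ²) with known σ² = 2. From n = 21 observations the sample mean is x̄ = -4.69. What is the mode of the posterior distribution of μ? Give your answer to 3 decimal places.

μ̂_MAP = -4.581

n = 21, x̄ = -4.69.
For a Normal prior and Normal likelihood with known variance, the posterior is Normal; its mode equals its mean, the precision-weighted average.
Prior precision 1/σ₀² = 1/4 = 0.25; data precision n/σ² = 21/2 = 10.5.
μ̂ = (0.25·0 + 10.5·(-4.69)) / (0.25 + 10.5) = (-49.245)/10.75 = -9849/2150 ≈ -4.581.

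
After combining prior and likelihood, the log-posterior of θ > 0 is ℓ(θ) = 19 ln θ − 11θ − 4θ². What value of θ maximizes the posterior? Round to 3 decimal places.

θ̂_MAP = 1.000

ℓ'(θ) = 19/θ − 11 − 8θ. Setting this to zero and multiplying by θ: 8θ² + 11θ − 19 = 0.
θ = (−11 + √(11² + 4·8·19)) / (2·8) = (−11 + √729) / 16 = (−11 + 27)/16 = 1.
ℓ''(θ) = −19/θ² − 8 < 0, confirming a maximum.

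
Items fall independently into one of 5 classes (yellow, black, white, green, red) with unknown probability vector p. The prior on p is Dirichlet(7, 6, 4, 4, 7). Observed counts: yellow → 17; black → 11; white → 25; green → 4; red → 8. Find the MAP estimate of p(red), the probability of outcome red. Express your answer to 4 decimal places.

MAP estimate of p(red) = 0.1591

The posterior is Dirichlet(αᵢ + nᵢ) = Dirichlet(24, 17, 29, 8, 15).
For a Dirichlet(a₁,…,a_K) with all aᵢ > 1, the mode has j-th component (aⱼ − 1)/(Σaᵢ − K).
Here Σaᵢ = 93 and K = 5, so p(red) = (15 − 1)/(93 − 5) = 14/88 ≈ 0.1591.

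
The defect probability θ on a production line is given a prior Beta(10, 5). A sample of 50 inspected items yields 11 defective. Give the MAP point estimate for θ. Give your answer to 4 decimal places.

Prior: Beta(10, 5).
Data: 11 successes in 50 trials. The binomial likelihood contributes θ^11(1−θ)^39, so the posterior is Beta(10+11, 5+39) = Beta(21, 44).
For Beta(a, b) with a, b > 1 the mode is (a−1)/(a+b−2) = 20/63 ≈ 0.3175.

θ̂_MAP = 0.3175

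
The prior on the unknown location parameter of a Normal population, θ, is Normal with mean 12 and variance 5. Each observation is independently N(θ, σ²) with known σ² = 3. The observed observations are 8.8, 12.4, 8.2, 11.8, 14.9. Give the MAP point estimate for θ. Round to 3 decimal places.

θ̂_MAP = 11.304

n = 5; x̄ = (8.8 + 12.4 + 8.2 + 11.8 + 14.9)/5 = 56.1/5 = 11.22.
For a Normal prior and Normal likelihood with known variance, the posterior is Normal; its mode equals its mean, the precision-weighted average.
Prior precision 1/σ₀² = 1/5 = 0.2; data precision n/σ² = 5/3.
θ̂ = (0.2·12 + (5/3)·11.22) / (0.2 + 5/3) = 21.1/(28/15) = 633/56 ≈ 11.304.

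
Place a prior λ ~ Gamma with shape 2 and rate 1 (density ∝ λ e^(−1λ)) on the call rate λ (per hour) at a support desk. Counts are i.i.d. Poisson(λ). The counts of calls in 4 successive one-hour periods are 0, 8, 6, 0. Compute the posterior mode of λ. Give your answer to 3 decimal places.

Σxᵢ = 0+8+6+0 = 14, with n = 4.
Posterior ∝ λe^(−1λ) · λ^14e^(−4λ) = λ^15e^(−5λ), i.e. Gamma(shape=16, rate=5).
The mode of a Gamma(a, b) with a ≥ 1 (shape–rate) is (a−1)/b = 15/5 ≈ 3.000.

λ̂_MAP = 3.000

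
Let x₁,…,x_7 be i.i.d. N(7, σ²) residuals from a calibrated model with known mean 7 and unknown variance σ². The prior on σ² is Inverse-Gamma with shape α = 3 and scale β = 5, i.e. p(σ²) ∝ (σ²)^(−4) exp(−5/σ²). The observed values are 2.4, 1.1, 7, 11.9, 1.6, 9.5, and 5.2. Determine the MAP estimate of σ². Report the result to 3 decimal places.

σ̂²_MAP = 8.575

Sum of squared deviations about the known mean: SS = (2.4−7)² + (1.1−7)² + (7−7)² + (11.9−7)² + (1.6−7)² + (9.5−7)² + (5.2−7)² = 118.63.
The Normal likelihood contributes (σ²)^(−n/2) exp(−SS/(2σ²)), so the posterior is Inverse-Gamma(α + n/2, β + SS/2) = Inverse-Gamma(6.5, 64.315).
The mode of Inverse-Gamma(a, b) is b/(a+1) = 64.315/7.5 ≈ 8.575.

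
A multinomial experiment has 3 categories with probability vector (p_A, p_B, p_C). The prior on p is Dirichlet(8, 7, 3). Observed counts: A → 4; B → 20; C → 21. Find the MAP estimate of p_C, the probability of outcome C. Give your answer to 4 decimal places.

The posterior is Dirichlet(αᵢ + nᵢ) = Dirichlet(12, 27, 24).
For a Dirichlet(a₁,…,a_K) with all aᵢ > 1, the mode has j-th component (aⱼ − 1)/(Σaᵢ − K).
Here Σaᵢ = 63 and K = 3, so p_C = (24 − 1)/(63 − 3) = 23/60 ≈ 0.3833.

MAP estimate of p_C = 0.3833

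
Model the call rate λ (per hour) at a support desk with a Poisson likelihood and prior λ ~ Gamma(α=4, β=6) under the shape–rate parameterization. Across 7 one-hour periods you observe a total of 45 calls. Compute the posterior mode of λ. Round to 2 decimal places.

λ̂_MAP = 3.69

Σxᵢ = 45, n = 7.
Posterior ∝ λ^3e^(−6λ) · λ^45e^(−7λ) = λ^48e^(−13λ), i.e. Gamma(shape=49, rate=13).
The mode of a Gamma(a, b) with a ≥ 1 (shape–rate) is (a−1)/b = 48/13 ≈ 3.69.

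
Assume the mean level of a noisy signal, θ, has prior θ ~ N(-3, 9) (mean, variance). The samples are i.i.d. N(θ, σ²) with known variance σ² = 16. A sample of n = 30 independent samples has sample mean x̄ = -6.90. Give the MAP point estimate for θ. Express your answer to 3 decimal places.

θ̂_MAP = -6.682

n = 30, x̄ = -6.90.
For a Normal prior and Normal likelihood with known variance, the posterior is Normal; its mode equals its mean, the precision-weighted average.
Prior precision 1/σ₀² = 1/9; data precision n/σ² = 30/16 = 1.875.
θ̂ = ((1/9)·(-3) + 1.875·(-6.9)) / (1/9 + 1.875) = (-637/48)/(143/72) = -147/22 ≈ -6.682.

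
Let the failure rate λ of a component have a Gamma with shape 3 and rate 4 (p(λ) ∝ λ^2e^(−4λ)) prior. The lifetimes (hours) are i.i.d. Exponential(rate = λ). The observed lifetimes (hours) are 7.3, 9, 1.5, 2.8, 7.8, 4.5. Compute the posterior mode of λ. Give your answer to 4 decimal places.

The Exponential(rate=λ) likelihood is ∝ λ^n e^(−λΣtᵢ). Here n = 6 and Σtᵢ = 7.3 + 9 + 1.5 + 2.8 + 7.8 + 4.5 = 32.9.
Posterior ∝ λ^2e^(−4λ) · λ^6e^(−32.9λ) = λ^8e^(−36.9λ), i.e. Gamma(9, 36.9).
Mode = (a−1)/b = 8/36.9 ≈ 0.2168.

λ̂_MAP = 0.2168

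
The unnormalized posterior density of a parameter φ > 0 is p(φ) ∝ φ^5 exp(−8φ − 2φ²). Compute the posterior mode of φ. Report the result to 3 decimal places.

φ̂_MAP = 0.500

ℓ'(φ) = 5/φ − 8 − 4φ. Setting this to zero and multiplying by φ: 4φ² + 8φ − 5 = 0.
φ = (−8 + √(8² + 4·4·5)) / (2·4) = (−8 + √144) / 8 = (−8 + 12)/8 = 1/2.
ℓ''(φ) = −5/φ² − 4 < 0, confirming a maximum.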